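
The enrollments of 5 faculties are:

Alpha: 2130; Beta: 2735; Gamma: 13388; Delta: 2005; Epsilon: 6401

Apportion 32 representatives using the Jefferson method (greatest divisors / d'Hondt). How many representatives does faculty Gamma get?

Standard divisor 26659/32 ≈ 833.094; standard quotas: Alpha 2.557, Beta 3.283, Gamma 16.070, Delta 2.407, Epsilon 7.683.
Rounding down gives 2, 3, 16, 2, 7 = 30 seats, so the divisor must be adjusted.
With modified divisor 770: modified quotas Alpha 2.766, Beta 3.552, Gamma 17.387, Delta 2.604, Epsilon 8.313.
Rounding down: Alpha 2, Beta 3, Gamma 17, Delta 2, Epsilon 8 (total 32).
Gamma receives 17.

17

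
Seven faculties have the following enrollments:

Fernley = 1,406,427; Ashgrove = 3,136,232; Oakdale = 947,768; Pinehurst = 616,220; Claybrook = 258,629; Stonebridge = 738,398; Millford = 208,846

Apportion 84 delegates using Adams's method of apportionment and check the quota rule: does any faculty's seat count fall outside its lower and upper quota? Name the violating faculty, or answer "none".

Standard quotas: Fernley 16.156, Ashgrove 36.026, Oakdale 10.887, Pinehurst 7.079, Claybrook 2.971, Stonebridge 8.482, Millford 2.399.
Adams allocation: Fernley 16, Ashgrove 35, Oakdale 11, Pinehurst 7, Claybrook 3, Stonebridge 9, Millford 3.
Ashgrove has quota 36.026 (lower 36, upper 37) but receives 35 — outside the quota interval.

Ashgrove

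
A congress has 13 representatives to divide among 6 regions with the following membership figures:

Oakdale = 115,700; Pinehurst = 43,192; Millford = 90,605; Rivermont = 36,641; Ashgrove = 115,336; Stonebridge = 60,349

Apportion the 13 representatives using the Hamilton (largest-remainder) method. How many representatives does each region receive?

Standard divisor: 461823 ÷ 13 ≈ 35524.846.
Standard quotas: Oakdale 3.2569, Pinehurst 1.2158, Millford 2.5505, Rivermont 1.0314, Ashgrove 3.2466, Stonebridge 1.6988.
Lower quotas: Oakdale 3, Pinehurst 1, Millford 2, Rivermont 1, Ashgrove 3, Stonebridge 1 (sum 11, leaving 2 seats).
Remainders in descending order: Stonebridge 0.6988, Millford 0.5505, Oakdale 0.2569, Ashgrove 0.2466, Pinehurst 0.2158, Rivermont 0.0314.
Largest remainders: Stonebridge, Millford receive the extra seats.

Oakdale=3, Pinehurst=1, Millford=3, Rivermont=1, Ashgrove=3, Stonebridge=2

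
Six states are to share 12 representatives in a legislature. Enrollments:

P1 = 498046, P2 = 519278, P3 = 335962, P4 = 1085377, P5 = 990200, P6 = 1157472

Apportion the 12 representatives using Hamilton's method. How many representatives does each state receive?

Standard divisor: 4586335 ÷ 12 ≈ 382194.583.
Standard quotas: P1 1.3031, P2 1.3587, P3 0.8790, P4 2.8399, P5 2.5908, P6 3.0285.
Lower quotas: P1 1, P2 1, P3 0, P4 2, P5 2, P6 3 (sum 9, leaving 3 seats).
Remainders in descending order: P3 0.8790, P4 0.8399, P5 0.5908, P2 0.3587, P1 0.3031, P6 0.0285.
Largest remainders: P3, P4, P5 receive the extra seats.

P1 1, P2 1, P3 1, P4 3, P5 3, P6 3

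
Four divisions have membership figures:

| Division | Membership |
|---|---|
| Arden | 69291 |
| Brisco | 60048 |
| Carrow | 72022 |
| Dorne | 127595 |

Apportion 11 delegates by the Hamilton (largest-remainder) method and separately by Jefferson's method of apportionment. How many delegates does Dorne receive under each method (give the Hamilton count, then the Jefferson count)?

Hamilton: Arden 2, Brisco 2, Carrow 3, Dorne 4.
Jefferson: Arden 2, Brisco 2, Carrow 2, Dorne 5.
Dorne gets 4 under Hamilton and 5 under Jefferson.

4 and 5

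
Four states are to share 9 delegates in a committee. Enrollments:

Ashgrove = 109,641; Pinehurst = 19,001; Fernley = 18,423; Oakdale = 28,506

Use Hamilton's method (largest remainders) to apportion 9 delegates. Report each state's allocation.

Ashgrove: 6; Pinehurst: 1; Fernley: 1; Oakdale: 1

The standard divisor is 175571/9 ≈ 19507.889.
Standard quotas: Ashgrove 5.6203, Pinehurst 0.9740, Fernley 0.9444, Oakdale 1.4613.
Lower quotas: Ashgrove 5, Pinehurst 0, Fernley 0, Oakdale 1 (sum 6, leaving 3 seats).
Remainders in descending order: Pinehurst 0.9740, Fernley 0.9444, Ashgrove 0.6203, Oakdale 0.4613.
The surplus seats go to Pinehurst, Fernley, Ashgrove.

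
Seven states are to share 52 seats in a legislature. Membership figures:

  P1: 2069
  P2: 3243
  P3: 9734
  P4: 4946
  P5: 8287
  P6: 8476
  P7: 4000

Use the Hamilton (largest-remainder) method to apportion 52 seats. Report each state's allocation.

The standard divisor is 40755/52 ≈ 783.75.
Standard quotas: P1 2.6399, P2 4.1378, P3 12.4198, P4 6.3107, P5 10.5735, P6 10.8147, P7 5.1037.
Lower quotas: P1 2, P2 4, P3 12, P4 6, P5 10, P6 10, P7 5 (sum 49, leaving 3 seats).
Remainders in descending order: P6 0.8147, P1 0.6399, P5 0.5735, P3 0.4198, P4 0.3107, P2 0.1378, P7 0.1037.
Largest remainders: P6, P1, P5 receive the extra seats.

P1: 3, P2: 4, P3: 12, P4: 6, P5: 11, P6: 11, P7: 5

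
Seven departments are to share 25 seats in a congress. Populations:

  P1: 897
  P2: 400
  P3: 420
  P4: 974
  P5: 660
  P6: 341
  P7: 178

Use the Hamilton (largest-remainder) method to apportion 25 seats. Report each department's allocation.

The standard divisor is 3870/25 ≈ 154.8.
Standard quotas: P1 5.795, P2 2.584, P3 2.713, P4 6.292, P5 4.264, P6 2.203, P7 1.150.
Lower quotas: P1 5, P2 2, P3 2, P4 6, P5 4, P6 2, P7 1 (sum 22, leaving 3 seats).
Remainders in descending order: P1 0.795, P3 0.713, P2 0.584, P4 0.292, P5 0.264, P6 0.203, P7 0.150.
Largest remainders: P1, P3, P2 receive the extra seats.

P1 6, P2 3, P3 3, P4 6, P5 4, P6 2, P7 1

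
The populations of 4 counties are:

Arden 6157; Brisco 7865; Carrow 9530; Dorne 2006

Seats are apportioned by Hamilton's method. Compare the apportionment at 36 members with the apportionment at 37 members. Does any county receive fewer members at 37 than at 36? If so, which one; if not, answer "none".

At 36 seats: Arden 9, Brisco 11, Carrow 13, Dorne 3.
At 37 seats: Arden 9, Brisco 11, Carrow 14, Dorne 3.
No county's allocation decreased.

none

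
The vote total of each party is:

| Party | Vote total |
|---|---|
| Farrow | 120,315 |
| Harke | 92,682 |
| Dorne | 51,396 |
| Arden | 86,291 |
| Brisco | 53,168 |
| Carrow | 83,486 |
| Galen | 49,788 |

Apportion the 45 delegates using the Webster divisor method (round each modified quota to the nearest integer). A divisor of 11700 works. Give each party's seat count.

Farrow=10, Harke=8, Dorne=4, Arden=7, Brisco=5, Carrow=7, Galen=4

With modified divisor 11700: modified quotas Farrow 10.283, Harke 7.922, Dorne 4.393, Arden 7.375, Brisco 4.544, Carrow 7.136, Galen 4.255.
Rounding to the nearest integer: Farrow 10, Harke 8, Dorne 4, Arden 7, Brisco 5, Carrow 7, Galen 4 (total 45).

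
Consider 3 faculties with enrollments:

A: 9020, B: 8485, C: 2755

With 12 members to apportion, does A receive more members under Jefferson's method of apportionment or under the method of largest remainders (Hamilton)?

Jefferson: A 6, B 5, C 1.
Hamilton: A 5, B 5, C 2.
A gets 6 under Jefferson and 5 under Hamilton.

Jefferson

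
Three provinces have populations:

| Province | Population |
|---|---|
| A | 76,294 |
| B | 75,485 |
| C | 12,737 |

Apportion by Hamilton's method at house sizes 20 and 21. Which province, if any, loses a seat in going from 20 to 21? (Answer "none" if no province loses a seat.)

C

At 20 seats: A 9, B 9, C 2.
At 21 seats: A 10, B 10, C 1.
C drops from 2 to 1.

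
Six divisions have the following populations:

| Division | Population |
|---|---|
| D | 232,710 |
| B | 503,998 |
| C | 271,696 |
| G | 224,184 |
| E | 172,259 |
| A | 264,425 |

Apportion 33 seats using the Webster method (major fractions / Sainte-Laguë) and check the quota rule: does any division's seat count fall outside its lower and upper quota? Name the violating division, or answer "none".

none

Standard quotas: D 4.600, B 9.964, C 5.371, G 4.432, E 3.405, A 5.227.
Webster allocation: D 5, B 10, C 5, G 5, E 3, A 5.
Every allocation lies between the lower and upper quota.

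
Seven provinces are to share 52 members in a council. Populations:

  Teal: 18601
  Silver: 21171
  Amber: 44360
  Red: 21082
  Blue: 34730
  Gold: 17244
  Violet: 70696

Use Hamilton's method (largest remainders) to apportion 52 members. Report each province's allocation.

Teal=4, Silver=5, Amber=10, Red=5, Blue=8, Gold=4, Violet=16

The standard divisor is 227884/52 ≈ 4382.385.
Standard quotas: Teal 4.2445, Silver 4.8309, Amber 10.1223, Red 4.8106, Blue 7.9249, Gold 3.9348, Violet 16.1319.
Lower quotas: Teal 4, Silver 4, Amber 10, Red 4, Blue 7, Gold 3, Violet 16 (sum 48, leaving 4 seats).
Remainders in descending order: Gold 0.9348, Blue 0.9249, Silver 0.8309, Red 0.8106, Teal 0.2445, Violet 0.1319, Amber 0.1223.
The surplus seats go to Gold, Blue, Silver, Red.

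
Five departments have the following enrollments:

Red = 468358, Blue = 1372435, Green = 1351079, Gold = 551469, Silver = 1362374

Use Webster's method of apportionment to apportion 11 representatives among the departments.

Red 1, Blue 3, Green 3, Gold 1, Silver 3

Standard divisor 5105715/11 ≈ 464155.909; standard quotas: Red 1.009, Blue 2.957, Green 2.911, Gold 1.188, Silver 2.935.
Rounding to the nearest integer gives Red 1, Blue 3, Green 3, Gold 1, Silver 3 — total 11, matching the house size, so no adjustment is needed.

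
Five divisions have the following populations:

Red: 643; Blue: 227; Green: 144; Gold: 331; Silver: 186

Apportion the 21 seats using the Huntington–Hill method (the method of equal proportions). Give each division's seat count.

Red 9, Blue 3, Green 2, Gold 4, Silver 3

With divisor 75: modified quotas Red 8.573, Blue 3.027, Green 1.920, Gold 4.413, Silver 2.480.
Geometric-mean thresholds: Red √(8·9)=8.485, Blue √(3·4)=3.464, Green √(1·2)=1.414, Gold √(4·5)=4.472, Silver √(2·3)=2.449.
Each quota rounded against its threshold gives Red 9, Blue 3, Green 2, Gold 4, Silver 3 (total 21).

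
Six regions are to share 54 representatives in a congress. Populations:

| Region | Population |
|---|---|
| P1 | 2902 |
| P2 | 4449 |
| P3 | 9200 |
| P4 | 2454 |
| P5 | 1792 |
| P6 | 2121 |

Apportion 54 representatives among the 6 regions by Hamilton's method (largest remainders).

P1: 7, P2: 10, P3: 22, P4: 6, P5: 4, P6: 5

Standard divisor: 22918 ÷ 54 ≈ 424.407.
Standard quotas: P1 6.8378, P2 10.4829, P3 21.6773, P4 5.7822, P5 4.2224, P6 4.9976.
Lower quotas: P1 6, P2 10, P3 21, P4 5, P5 4, P6 4 (sum 50, leaving 4 seats).
Remainders in descending order: P6 0.9976, P1 0.8378, P4 0.7822, P3 0.6773, P2 0.4829, P5 0.2224.
The surplus seats go to P6, P1, P4, P3.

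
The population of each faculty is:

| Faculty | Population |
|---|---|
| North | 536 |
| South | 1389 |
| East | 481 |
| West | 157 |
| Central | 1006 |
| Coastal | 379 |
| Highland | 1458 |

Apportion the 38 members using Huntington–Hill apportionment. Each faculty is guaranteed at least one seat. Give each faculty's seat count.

With divisor 143: modified quotas North 3.748, South 9.713, East 3.364, West 1.098, Central 7.035, Coastal 2.650, Highland 10.196.
Geometric-mean thresholds: North √(3·4)=3.464, South √(9·10)=9.487, East √(3·4)=3.464, West √(1·2)=1.414, Central √(7·8)=7.483, Coastal √(2·3)=2.449, Highland √(10·11)=10.488.
Each quota rounded against its threshold gives North 4, South 10, East 3, West 1, Central 7, Coastal 3, Highland 10 (total 38).

North 4, South 10, East 3, West 1, Central 7, Coastal 3, Highland 10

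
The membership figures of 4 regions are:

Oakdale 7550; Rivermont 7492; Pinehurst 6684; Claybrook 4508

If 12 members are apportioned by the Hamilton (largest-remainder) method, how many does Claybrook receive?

2

Total 26234; standard divisor 26234/12 ≈ 2186.167.
Standard quotas: Oakdale 3.4535, Rivermont 3.4270, Pinehurst 3.0574, Claybrook 2.0621.
Lower quotas: Oakdale 3, Rivermont 3, Pinehurst 3, Claybrook 2 (sum 11, leaving 1 seat).
Remainders in descending order: Oakdale 0.4535, Rivermont 0.4270, Claybrook 0.0621, Pinehurst 0.0574.
Largest remainder: Oakdale receives the extra seat.
Claybrook receives 2.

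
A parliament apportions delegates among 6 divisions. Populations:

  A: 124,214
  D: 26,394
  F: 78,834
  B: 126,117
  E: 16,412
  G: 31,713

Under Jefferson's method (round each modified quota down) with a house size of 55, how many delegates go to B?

18

Standard divisor 403684/55 ≈ 7339.709; standard quotas: A 16.924, D 3.596, F 10.741, B 17.183, E 2.236, G 4.321.
Rounding down gives 16, 3, 10, 17, 2, 4 = 52 seats, so the divisor must be adjusted.
With modified divisor 6950: modified quotas A 17.873, D 3.798, F 11.343, B 18.146, E 2.361, G 4.563.
Rounding down: A 17, D 3, F 11, B 18, E 2, G 4 (total 55).
B receives 18.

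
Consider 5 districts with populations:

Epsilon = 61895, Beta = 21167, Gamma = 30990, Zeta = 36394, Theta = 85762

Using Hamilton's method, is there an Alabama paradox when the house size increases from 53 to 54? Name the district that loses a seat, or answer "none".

none

At 53 seats: Epsilon 14, Beta 5, Gamma 7, Zeta 8, Theta 19.
At 54 seats: Epsilon 14, Beta 5, Gamma 7, Zeta 8, Theta 20.
No district's allocation decreased.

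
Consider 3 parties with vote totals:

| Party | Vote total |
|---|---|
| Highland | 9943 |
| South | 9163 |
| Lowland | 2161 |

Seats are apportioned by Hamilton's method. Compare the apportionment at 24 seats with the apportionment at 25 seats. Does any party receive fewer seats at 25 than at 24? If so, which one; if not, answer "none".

Lowland

At 24 seats: Highland 11, South 10, Lowland 3.
At 25 seats: Highland 12, South 11, Lowland 2.
Lowland drops from 3 to 2.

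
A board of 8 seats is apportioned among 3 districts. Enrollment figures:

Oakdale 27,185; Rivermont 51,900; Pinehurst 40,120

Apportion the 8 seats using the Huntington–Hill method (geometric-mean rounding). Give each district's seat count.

With divisor 15681: modified quotas Oakdale 1.734, Rivermont 3.310, Pinehurst 2.559.
Geometric-mean thresholds: Oakdale √(1·2)=1.414, Rivermont √(3·4)=3.464, Pinehurst √(2·3)=2.449.
Each quota rounded against its threshold gives Oakdale 2, Rivermont 3, Pinehurst 3 (total 8).

Oakdale 2, Rivermont 3, Pinehurst 3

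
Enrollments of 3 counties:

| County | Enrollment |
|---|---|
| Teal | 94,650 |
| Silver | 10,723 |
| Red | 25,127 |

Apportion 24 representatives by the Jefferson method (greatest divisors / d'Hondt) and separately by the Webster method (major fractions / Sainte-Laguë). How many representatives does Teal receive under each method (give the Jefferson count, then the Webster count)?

Jefferson: Teal 18, Silver 2, Red 4.
Webster: Teal 17, Silver 2, Red 5.
Teal gets 18 under Jefferson and 17 under Webster.

18 and 17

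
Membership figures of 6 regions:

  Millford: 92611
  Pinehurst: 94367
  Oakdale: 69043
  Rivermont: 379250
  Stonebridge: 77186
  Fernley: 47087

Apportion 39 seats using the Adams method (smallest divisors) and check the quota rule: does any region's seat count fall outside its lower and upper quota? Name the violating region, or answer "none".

Standard quotas: Millford 4.755, Pinehurst 4.845, Oakdale 3.545, Rivermont 19.473, Stonebridge 3.963, Fernley 2.418.
Adams allocation: Millford 5, Pinehurst 5, Oakdale 4, Rivermont 18, Stonebridge 4, Fernley 3.
Rivermont has quota 19.473 (lower 19, upper 20) but receives 18 — outside the quota interval.

Rivermont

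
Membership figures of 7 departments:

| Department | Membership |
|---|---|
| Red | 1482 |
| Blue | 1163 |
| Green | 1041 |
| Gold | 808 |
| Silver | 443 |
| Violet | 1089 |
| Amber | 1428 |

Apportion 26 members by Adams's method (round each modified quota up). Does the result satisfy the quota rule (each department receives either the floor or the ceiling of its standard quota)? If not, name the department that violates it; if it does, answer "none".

none

Standard quotas: Red 5.169, Blue 4.057, Green 3.631, Gold 2.818, Silver 1.545, Violet 3.798, Amber 4.981.
Adams allocation: Red 5, Blue 4, Green 3, Gold 3, Silver 2, Violet 4, Amber 5.
Every allocation lies between the lower and upper quota.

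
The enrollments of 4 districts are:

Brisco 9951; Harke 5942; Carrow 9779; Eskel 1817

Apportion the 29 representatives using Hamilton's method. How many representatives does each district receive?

Brisco 11, Harke 6, Carrow 10, Eskel 2

Standard divisor: 27489 ÷ 29 ≈ 947.897.
Standard quotas: Brisco 10.4980, Harke 6.2686, Carrow 10.3165, Eskel 1.9169.
Lower quotas: Brisco 10, Harke 6, Carrow 10, Eskel 1 (sum 27, leaving 2 seats).
Remainders in descending order: Eskel 0.9169, Brisco 0.4980, Carrow 0.3165, Harke 0.2686.
Largest remainders: Eskel, Brisco receive the extra seats.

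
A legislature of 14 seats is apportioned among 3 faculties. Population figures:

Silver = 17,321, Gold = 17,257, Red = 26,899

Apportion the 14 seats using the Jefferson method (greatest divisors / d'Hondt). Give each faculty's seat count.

Standard divisor 61477/14 ≈ 4391.214; standard quotas: Silver 3.944, Gold 3.930, Red 6.126.
Rounding down gives 3, 3, 6 = 12 seats, so the divisor must be adjusted.
With modified divisor 4100: modified quotas Silver 4.225, Gold 4.209, Red 6.561.
Rounding down: Silver 4, Gold 4, Red 6 (total 14).

Silver: 4; Gold: 4; Red: 6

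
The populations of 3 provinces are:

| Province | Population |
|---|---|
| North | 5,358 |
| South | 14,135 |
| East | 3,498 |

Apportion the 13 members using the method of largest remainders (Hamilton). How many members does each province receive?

Standard divisor: 22991 ÷ 13 ≈ 1768.538.
Standard quotas: North 3.0296, South 7.9925, East 1.9779.
Lower quotas: North 3, South 7, East 1 (sum 11, leaving 2 seats).
Remainders in descending order: South 0.9925, East 0.9779, North 0.0296.
Largest remainders: South, East receive the extra seats.

North: 3, South: 8, East: 2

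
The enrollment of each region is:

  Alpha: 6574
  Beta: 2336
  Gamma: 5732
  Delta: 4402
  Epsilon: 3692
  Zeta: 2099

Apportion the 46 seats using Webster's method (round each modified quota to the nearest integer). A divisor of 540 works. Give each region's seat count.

With modified divisor 540: modified quotas Alpha 12.174, Beta 4.326, Gamma 10.615, Delta 8.152, Epsilon 6.837, Zeta 3.887.
Rounding to the nearest integer: Alpha 12, Beta 4, Gamma 11, Delta 8, Epsilon 7, Zeta 4 (total 46).

Alpha: 12; Beta: 4; Gamma: 11; Delta: 8; Epsilon: 7; Zeta: 4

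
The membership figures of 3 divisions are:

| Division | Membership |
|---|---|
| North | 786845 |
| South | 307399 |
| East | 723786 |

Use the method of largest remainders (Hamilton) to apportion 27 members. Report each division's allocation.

North: 12, South: 4, East: 11

The standard divisor is 1818030/27 ≈ 67334.444.
Standard quotas: North 11.6856, South 4.5653, East 10.7491.
Lower quotas: North 11, South 4, East 10 (sum 25, leaving 2 seats).
Remainders in descending order: East 0.7491, North 0.6856, South 0.5653.
Largest remainders: East, North receive the extra seats.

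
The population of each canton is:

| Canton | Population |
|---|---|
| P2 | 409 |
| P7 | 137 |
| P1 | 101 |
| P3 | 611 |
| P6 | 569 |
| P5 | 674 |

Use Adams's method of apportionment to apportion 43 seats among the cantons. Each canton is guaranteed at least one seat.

Standard divisor 2501/43 ≈ 58.163; standard quotas: P2 7.032, P7 2.355, P1 1.737, P3 10.505, P6 9.783, P5 11.588.
Rounding up gives 8, 3, 2, 11, 10, 12 = 46 seats, so the divisor must be adjusted.
With modified divisor 62: modified quotas P2 6.597, P7 2.210, P1 1.629, P3 9.855, P6 9.177, P5 10.871.
Rounding up: P2 7, P7 3, P1 2, P3 10, P6 10, P5 11 (total 43).

P2: 7, P7: 3, P1: 2, P3: 10, P6: 10, P5: 11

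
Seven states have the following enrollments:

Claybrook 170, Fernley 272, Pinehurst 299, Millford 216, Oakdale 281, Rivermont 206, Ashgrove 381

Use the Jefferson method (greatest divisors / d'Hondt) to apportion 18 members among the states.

Standard divisor 1825/18 ≈ 101.389; standard quotas: Claybrook 1.677, Fernley 2.683, Pinehurst 2.949, Millford 2.130, Oakdale 2.772, Rivermont 2.032, Ashgrove 3.758.
Rounding down gives 1, 2, 2, 2, 2, 2, 3 = 14 seats, so the divisor must be adjusted.
With modified divisor 90: modified quotas Claybrook 1.889, Fernley 3.022, Pinehurst 3.322, Millford 2.400, Oakdale 3.122, Rivermont 2.289, Ashgrove 4.233.
Rounding down: Claybrook 1, Fernley 3, Pinehurst 3, Millford 2, Oakdale 3, Rivermont 2, Ashgrove 4 (total 18).

Claybrook: 1; Fernley: 3; Pinehurst: 3; Millford: 2; Oakdale: 3; Rivermont: 2; Ashgrove: 4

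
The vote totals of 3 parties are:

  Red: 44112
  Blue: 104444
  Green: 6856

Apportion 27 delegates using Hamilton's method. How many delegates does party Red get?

8

Standard divisor: 155412 ÷ 27 = 5756.
Standard quotas: Red 7.6637, Blue 18.1452, Green 1.1911.
Lower quotas: Red 7, Blue 18, Green 1 (sum 26, leaving 1 seat).
Remainders in descending order: Red 0.6637, Green 0.1911, Blue 0.1452.
The surplus seat goes to Red.
Red receives 8.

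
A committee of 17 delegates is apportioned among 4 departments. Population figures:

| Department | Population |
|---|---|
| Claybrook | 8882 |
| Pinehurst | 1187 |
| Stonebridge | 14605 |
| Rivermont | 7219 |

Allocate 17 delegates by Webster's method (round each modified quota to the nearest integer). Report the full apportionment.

Standard divisor 31893/17 ≈ 1876.059; standard quotas: Claybrook 4.734, Pinehurst 0.633, Stonebridge 7.785, Rivermont 3.848.
Rounding to the nearest integer gives 5, 1, 8, 4 = 18 seats, so the divisor must be adjusted.
With modified divisor 1960: modified quotas Claybrook 4.532, Pinehurst 0.606, Stonebridge 7.452, Rivermont 3.683.
Rounding to the nearest integer: Claybrook 5, Pinehurst 1, Stonebridge 7, Rivermont 4 (total 17).

Claybrook=5, Pinehurst=1, Stonebridge=7, Rivermont=4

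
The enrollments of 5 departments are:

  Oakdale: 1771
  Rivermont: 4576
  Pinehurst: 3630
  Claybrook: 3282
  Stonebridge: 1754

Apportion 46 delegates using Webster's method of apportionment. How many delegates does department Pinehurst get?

Standard divisor 15013/46 ≈ 326.37; standard quotas: Oakdale 5.426, Rivermont 14.021, Pinehurst 11.122, Claybrook 10.056, Stonebridge 5.374.
Rounding to the nearest integer gives 5, 14, 11, 10, 5 = 45 seats, so the divisor must be adjusted.
With modified divisor 320.5: modified quotas Oakdale 5.526, Rivermont 14.278, Pinehurst 11.326, Claybrook 10.240, Stonebridge 5.473.
Rounding to the nearest integer: Oakdale 6, Rivermont 14, Pinehurst 11, Claybrook 10, Stonebridge 5 (total 46).
Pinehurst receives 11.

11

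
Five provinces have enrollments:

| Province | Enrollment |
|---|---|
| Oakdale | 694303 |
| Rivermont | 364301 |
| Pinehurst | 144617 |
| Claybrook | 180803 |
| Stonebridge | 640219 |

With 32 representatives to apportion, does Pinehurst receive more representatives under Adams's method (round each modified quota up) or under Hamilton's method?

Adams: Oakdale 10, Rivermont 6, Pinehurst 3, Claybrook 3, Stonebridge 10.
Hamilton: Oakdale 11, Rivermont 6, Pinehurst 2, Claybrook 3, Stonebridge 10.
Pinehurst gets 3 under Adams and 2 under Hamilton.

Adams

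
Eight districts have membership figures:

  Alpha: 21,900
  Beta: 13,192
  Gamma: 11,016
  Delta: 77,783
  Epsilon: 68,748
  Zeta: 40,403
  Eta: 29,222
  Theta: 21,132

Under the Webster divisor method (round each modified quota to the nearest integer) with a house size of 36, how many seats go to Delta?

10

Standard divisor 283396/36 ≈ 7872.111; standard quotas: Alpha 2.782, Beta 1.676, Gamma 1.399, Delta 9.881, Epsilon 8.733, Zeta 5.132, Eta 3.712, Theta 2.684.
Rounding to the nearest integer gives 3, 2, 1, 10, 9, 5, 4, 3 = 37 seats, so the divisor must be adjusted.
With modified divisor 8140: modified quotas Alpha 2.690, Beta 1.621, Gamma 1.353, Delta 9.556, Epsilon 8.446, Zeta 4.964, Eta 3.590, Theta 2.596.
Rounding to the nearest integer: Alpha 3, Beta 2, Gamma 1, Delta 10, Epsilon 8, Zeta 5, Eta 4, Theta 3 (total 36).
Delta receives 10.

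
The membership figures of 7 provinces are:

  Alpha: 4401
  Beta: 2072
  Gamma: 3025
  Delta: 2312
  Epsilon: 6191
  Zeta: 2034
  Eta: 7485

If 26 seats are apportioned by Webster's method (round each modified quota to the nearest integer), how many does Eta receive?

Standard divisor 27520/26 ≈ 1058.462; standard quotas: Alpha 4.158, Beta 1.958, Gamma 2.858, Delta 2.184, Epsilon 5.849, Zeta 1.922, Eta 7.072.
Rounding to the nearest integer gives Alpha 4, Beta 2, Gamma 3, Delta 2, Epsilon 6, Zeta 2, Eta 7 — total 26, matching the house size, so no adjustment is needed.
Eta receives 7.

7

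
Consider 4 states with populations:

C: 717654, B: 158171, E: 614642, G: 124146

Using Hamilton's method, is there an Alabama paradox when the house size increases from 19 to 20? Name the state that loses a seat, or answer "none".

At 19 seats: C 8, B 2, E 7, G 2.
At 20 seats: C 9, B 2, E 8, G 1.
G drops from 2 to 1.

G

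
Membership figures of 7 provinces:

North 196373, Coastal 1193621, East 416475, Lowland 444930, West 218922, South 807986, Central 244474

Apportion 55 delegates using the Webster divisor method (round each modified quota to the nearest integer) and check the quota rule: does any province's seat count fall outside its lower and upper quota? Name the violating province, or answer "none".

Standard quotas: North 3.066, Coastal 18.636, East 6.502, Lowland 6.947, West 3.418, South 12.615, Central 3.817.
Webster allocation: North 3, Coastal 19, East 6, Lowland 7, West 3, South 13, Central 4.
Every allocation lies between the lower and upper quota.

none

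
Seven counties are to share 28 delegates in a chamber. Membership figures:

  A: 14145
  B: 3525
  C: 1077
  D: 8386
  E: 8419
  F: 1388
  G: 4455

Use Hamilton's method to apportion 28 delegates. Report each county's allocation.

Total 41395; standard divisor 41395/28 ≈ 1478.393.
Standard quotas: A 9.5678, B 2.3843, C 0.7285, D 5.6724, E 5.6947, F 0.9389, G 3.0134.
Lower quotas: A 9, B 2, C 0, D 5, E 5, F 0, G 3 (sum 24, leaving 4 seats).
Remainders in descending order: F 0.9389, C 0.7285, E 0.6947, D 0.6724, A 0.5678, B 0.3843, G 0.0134.
Largest remainders: F, C, E, D receive the extra seats.

A=9; B=2; C=1; D=6; E=6; F=1; G=3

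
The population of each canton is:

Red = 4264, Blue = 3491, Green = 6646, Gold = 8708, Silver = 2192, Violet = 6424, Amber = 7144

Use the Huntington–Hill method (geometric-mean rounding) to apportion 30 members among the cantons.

With divisor 1324: modified quotas Red 3.221, Blue 2.637, Green 5.020, Gold 6.577, Silver 1.656, Violet 4.852, Amber 5.396.
Geometric-mean thresholds: Red √(3·4)=3.464, Blue √(2·3)=2.449, Green √(5·6)=5.477, Gold √(6·7)=6.481, Silver √(1·2)=1.414, Violet √(4·5)=4.472, Amber √(5·6)=5.477.
Each quota rounded against its threshold gives Red 3, Blue 3, Green 5, Gold 7, Silver 2, Violet 5, Amber 5 (total 30).

Red 3, Blue 3, Green 5, Gold 7, Silver 2, Violet 5, Amber 5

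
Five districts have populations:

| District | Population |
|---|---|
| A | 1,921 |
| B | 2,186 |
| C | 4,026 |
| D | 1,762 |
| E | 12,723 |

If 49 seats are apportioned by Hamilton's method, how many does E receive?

27

Total 22618; standard divisor 22618/49 ≈ 461.592.
Standard quotas: A 4.1617, B 4.7358, C 8.7220, D 3.8172, E 27.5633.
Lower quotas: A 4, B 4, C 8, D 3, E 27 (sum 46, leaving 3 seats).
Remainders in descending order: D 0.8172, B 0.7358, C 0.7220, E 0.5633, A 0.1617.
The surplus seats go to D, B, C.
E receives 27.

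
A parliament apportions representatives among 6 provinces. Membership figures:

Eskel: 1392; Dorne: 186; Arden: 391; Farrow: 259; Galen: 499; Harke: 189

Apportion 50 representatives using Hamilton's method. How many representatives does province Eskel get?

Standard divisor: 2916 ÷ 50 ≈ 58.32.
Standard quotas: Eskel 23.868, Dorne 3.189, Arden 6.704, Farrow 4.441, Galen 8.556, Harke 3.241.
Lower quotas: Eskel 23, Dorne 3, Arden 6, Farrow 4, Galen 8, Harke 3 (sum 47, leaving 3 seats).
Remainders in descending order: Eskel 0.868, Arden 0.704, Galen 0.556, Farrow 0.441, Harke 0.241, Dorne 0.189.
The surplus seats go to Eskel, Arden, Galen.
Eskel receives 24.

24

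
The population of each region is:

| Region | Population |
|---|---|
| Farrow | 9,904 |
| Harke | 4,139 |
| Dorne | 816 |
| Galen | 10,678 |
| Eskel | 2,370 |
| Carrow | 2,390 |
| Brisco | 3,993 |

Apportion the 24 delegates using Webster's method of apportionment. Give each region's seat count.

Standard divisor 34290/24 ≈ 1428.75; standard quotas: Farrow 6.932, Harke 2.897, Dorne 0.571, Galen 7.474, Eskel 1.659, Carrow 1.673, Brisco 2.795.
Rounding to the nearest integer gives 7, 3, 1, 7, 2, 2, 3 = 25 seats, so the divisor must be adjusted.
With modified divisor 1550: modified quotas Farrow 6.390, Harke 2.670, Dorne 0.526, Galen 6.889, Eskel 1.529, Carrow 1.542, Brisco 2.576.
Rounding to the nearest integer: Farrow 6, Harke 3, Dorne 1, Galen 7, Eskel 2, Carrow 2, Brisco 3 (total 24).

Farrow 6, Harke 3, Dorne 1, Galen 7, Eskel 2, Carrow 2, Brisco 3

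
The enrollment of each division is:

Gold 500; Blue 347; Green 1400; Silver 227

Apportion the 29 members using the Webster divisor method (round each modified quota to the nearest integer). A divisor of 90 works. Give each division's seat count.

With modified divisor 90: modified quotas Gold 5.556, Blue 3.856, Green 15.556, Silver 2.522.
Rounding to the nearest integer: Gold 6, Blue 4, Green 16, Silver 3 (total 29).

Gold: 6, Blue: 4, Green: 16, Silver: 3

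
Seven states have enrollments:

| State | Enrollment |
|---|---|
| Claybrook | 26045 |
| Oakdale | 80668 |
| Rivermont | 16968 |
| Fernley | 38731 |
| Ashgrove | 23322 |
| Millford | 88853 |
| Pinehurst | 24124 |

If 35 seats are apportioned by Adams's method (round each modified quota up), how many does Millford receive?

10

Standard divisor 298711/35 ≈ 8534.6; standard quotas: Claybrook 3.052, Oakdale 9.452, Rivermont 1.988, Fernley 4.538, Ashgrove 2.733, Millford 10.411, Pinehurst 2.827.
Rounding up gives 4, 10, 2, 5, 3, 11, 3 = 38 seats, so the divisor must be adjusted.
With modified divisor 9300: modified quotas Claybrook 2.801, Oakdale 8.674, Rivermont 1.825, Fernley 4.165, Ashgrove 2.508, Millford 9.554, Pinehurst 2.594.
Rounding up: Claybrook 3, Oakdale 9, Rivermont 2, Fernley 5, Ashgrove 3, Millford 10, Pinehurst 3 (total 35).
Millford receives 10.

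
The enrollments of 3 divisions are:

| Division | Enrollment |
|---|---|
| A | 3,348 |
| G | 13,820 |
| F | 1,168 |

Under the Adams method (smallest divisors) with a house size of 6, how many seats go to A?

Standard divisor 18336/6 ≈ 3056; standard quotas: A 1.096, G 4.522, F 0.382.
Rounding up gives 2, 5, 1 = 8 seats, so the divisor must be adjusted.
With modified divisor 4000: modified quotas A 0.837, G 3.455, F 0.292.
Rounding up: A 1, G 4, F 1 (total 6).
A receives 1.

1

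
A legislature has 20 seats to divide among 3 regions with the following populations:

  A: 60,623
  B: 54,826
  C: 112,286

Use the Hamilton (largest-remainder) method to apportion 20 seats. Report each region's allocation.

Total 227735; standard divisor 227735/20 ≈ 11386.75.
Standard quotas: A 5.3240, B 4.8149, C 9.8611.
Lower quotas: A 5, B 4, C 9 (sum 18, leaving 2 seats).
Remainders in descending order: C 0.8611, B 0.8149, A 0.3240.
The surplus seats go to C, B.

A=5; B=5; C=10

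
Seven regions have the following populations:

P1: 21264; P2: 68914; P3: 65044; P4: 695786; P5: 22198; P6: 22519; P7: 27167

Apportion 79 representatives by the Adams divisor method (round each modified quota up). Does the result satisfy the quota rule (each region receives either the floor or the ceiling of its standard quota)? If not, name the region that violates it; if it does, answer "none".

Standard quotas: P1 1.820, P2 5.899, P3 5.568, P4 59.560, P5 1.900, P6 1.928, P7 2.326.
Adams allocation: P1 2, P2 6, P3 6, P4 58, P5 2, P6 2, P7 3.
P4 has quota 59.560 (lower 59, upper 60) but receives 58 — outside the quota interval.

P4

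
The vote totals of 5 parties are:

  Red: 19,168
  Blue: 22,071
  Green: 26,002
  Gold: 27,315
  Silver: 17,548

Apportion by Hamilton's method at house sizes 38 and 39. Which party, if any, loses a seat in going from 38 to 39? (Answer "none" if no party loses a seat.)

none

At 38 seats: Red 7, Blue 7, Green 9, Gold 9, Silver 6.
At 39 seats: Red 7, Blue 8, Green 9, Gold 9, Silver 6.
No party's allocation decreased.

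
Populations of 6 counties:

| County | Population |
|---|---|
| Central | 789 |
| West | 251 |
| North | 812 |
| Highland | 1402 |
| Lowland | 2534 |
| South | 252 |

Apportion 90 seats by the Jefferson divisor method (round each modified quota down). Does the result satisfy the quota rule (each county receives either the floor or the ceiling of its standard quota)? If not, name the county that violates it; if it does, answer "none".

Standard quotas: Central 11.757, West 3.740, North 12.099, Highland 20.891, Lowland 37.758, South 3.755.
Jefferson allocation: Central 12, West 3, North 12, Highland 21, Lowland 39, South 3.
Lowland has quota 37.758 (lower 37, upper 38) but receives 39 — outside the quota interval.

Lowland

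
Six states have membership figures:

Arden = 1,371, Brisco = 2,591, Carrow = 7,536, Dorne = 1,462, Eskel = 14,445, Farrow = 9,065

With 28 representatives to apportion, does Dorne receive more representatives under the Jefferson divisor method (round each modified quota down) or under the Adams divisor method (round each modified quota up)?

Jefferson: Arden 1, Brisco 2, Carrow 6, Dorne 1, Eskel 11, Farrow 7.
Adams: Arden 1, Brisco 2, Carrow 6, Dorne 2, Eskel 10, Farrow 7.
Dorne gets 1 under Jefferson and 2 under Adams.

Adams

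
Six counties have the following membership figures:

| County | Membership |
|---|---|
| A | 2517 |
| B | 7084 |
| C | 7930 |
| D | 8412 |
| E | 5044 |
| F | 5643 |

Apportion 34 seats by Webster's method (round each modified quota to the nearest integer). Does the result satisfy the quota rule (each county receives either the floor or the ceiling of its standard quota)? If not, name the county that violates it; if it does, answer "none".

none

Standard quotas: A 2.336, B 6.575, C 7.361, D 7.808, E 4.682, F 5.238.
Webster allocation: A 2, B 7, C 7, D 8, E 5, F 5.
Every allocation lies between the lower and upper quota.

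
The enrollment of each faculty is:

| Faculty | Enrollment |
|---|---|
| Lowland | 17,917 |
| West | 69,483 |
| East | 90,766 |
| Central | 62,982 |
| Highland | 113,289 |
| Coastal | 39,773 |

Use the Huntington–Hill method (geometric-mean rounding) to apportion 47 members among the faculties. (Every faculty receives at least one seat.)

Lowland 2, West 8, East 11, Central 8, Highland 13, Coastal 5

With divisor 8407: modified quotas Lowland 2.131, West 8.265, East 10.796, Central 7.492, Highland 13.476, Coastal 4.731.
Geometric-mean thresholds: Lowland √(2·3)=2.449, West √(8·9)=8.485, East √(10·11)=10.488, Central √(7·8)=7.483, Highland √(13·14)=13.491, Coastal √(4·5)=4.472.
Each quota rounded against its threshold gives Lowland 2, West 8, East 11, Central 8, Highland 13, Coastal 5 (total 47).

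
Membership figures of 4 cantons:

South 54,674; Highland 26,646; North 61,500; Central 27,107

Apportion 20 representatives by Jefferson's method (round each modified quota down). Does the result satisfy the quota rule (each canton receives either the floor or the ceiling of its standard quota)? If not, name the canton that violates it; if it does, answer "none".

Standard quotas: South 6.435, Highland 3.136, North 7.238, Central 3.190.
Jefferson allocation: South 7, Highland 3, North 7, Central 3.
Every allocation lies between the lower and upper quota.

none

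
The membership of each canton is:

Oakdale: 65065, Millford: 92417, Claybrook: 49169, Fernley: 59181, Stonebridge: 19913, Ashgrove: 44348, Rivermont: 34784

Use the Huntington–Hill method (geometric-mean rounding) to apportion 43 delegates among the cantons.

Oakdale: 8, Millford: 11, Claybrook: 6, Fernley: 7, Stonebridge: 2, Ashgrove: 5, Rivermont: 4

With divisor 8412: modified quotas Oakdale 7.735, Millford 10.986, Claybrook 5.845, Fernley 7.035, Stonebridge 2.367, Ashgrove 5.272, Rivermont 4.135.
Geometric-mean thresholds: Oakdale √(7·8)=7.483, Millford √(10·11)=10.488, Claybrook √(5·6)=5.477, Fernley √(7·8)=7.483, Stonebridge √(2·3)=2.449, Ashgrove √(5·6)=5.477, Rivermont √(4·5)=4.472.
Each quota rounded against its threshold gives Oakdale 8, Millford 11, Claybrook 6, Fernley 7, Stonebridge 2, Ashgrove 5, Rivermont 4 (total 43).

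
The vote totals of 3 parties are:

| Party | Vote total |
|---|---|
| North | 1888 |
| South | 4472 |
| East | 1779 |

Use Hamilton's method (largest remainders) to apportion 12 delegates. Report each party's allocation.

North=3; South=6; East=3

The standard divisor is 8139/12 ≈ 678.25.
Standard quotas: North 2.784, South 6.593, East 2.623.
Lower quotas: North 2, South 6, East 2 (sum 10, leaving 2 seats).
Remainders in descending order: North 0.784, East 0.623, South 0.593.
The surplus seats go to North, East.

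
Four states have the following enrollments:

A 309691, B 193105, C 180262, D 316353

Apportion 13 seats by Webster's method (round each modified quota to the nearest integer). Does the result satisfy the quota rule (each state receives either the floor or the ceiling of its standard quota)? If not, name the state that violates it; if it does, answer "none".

Standard quotas: A 4.028, B 2.512, C 2.345, D 4.115.
Webster allocation: A 4, B 3, C 2, D 4.
Every allocation lies between the lower and upper quota.

none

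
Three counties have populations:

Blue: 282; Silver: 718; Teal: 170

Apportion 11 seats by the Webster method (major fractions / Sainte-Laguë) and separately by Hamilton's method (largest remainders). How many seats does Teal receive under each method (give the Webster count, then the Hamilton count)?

Webster: Blue 3, Silver 6, Teal 2.
Hamilton: Blue 3, Silver 7, Teal 1.
Teal gets 2 under Webster and 1 under Hamilton.

2 and 1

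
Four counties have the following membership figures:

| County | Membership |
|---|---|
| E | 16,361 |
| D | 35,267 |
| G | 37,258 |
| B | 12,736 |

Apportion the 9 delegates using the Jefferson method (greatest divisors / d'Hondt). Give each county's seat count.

Standard divisor 101622/9 ≈ 11291.333; standard quotas: E 1.449, D 3.123, G 3.300, B 1.128.
Rounding down gives 1, 3, 3, 1 = 8 seats, so the divisor must be adjusted.
With modified divisor 9100: modified quotas E 1.798, D 3.875, G 4.094, B 1.400.
Rounding down: E 1, D 3, G 4, B 1 (total 9).

E=1, D=3, G=4, B=1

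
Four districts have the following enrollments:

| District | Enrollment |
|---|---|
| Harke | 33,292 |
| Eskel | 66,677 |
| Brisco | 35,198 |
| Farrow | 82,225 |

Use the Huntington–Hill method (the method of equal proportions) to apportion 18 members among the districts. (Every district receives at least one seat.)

With divisor 12431: modified quotas Harke 2.678, Eskel 5.364, Brisco 2.831, Farrow 6.615.
Geometric-mean thresholds: Harke √(2·3)=2.449, Eskel √(5·6)=5.477, Brisco √(2·3)=2.449, Farrow √(6·7)=6.481.
Each quota rounded against its threshold gives Harke 3, Eskel 5, Brisco 3, Farrow 7 (total 18).

Harke 3; Eskel 5; Brisco 3; Farrow 7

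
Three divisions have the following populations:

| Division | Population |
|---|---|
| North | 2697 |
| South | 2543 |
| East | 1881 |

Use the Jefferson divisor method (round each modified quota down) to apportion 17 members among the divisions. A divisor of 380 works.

With modified divisor 380: modified quotas North 7.097, South 6.692, East 4.950.
Rounding down: North 7, South 6, East 4 (total 17).

North: 7; South: 6; East: 4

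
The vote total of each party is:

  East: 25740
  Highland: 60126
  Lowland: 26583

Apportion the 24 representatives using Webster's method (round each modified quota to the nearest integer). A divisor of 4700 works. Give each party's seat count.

East: 5, Highland: 13, Lowland: 6

With modified divisor 4700: modified quotas East 5.477, Highland 12.793, Lowland 5.656.
Rounding to the nearest integer: East 5, Highland 13, Lowland 6 (total 24).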